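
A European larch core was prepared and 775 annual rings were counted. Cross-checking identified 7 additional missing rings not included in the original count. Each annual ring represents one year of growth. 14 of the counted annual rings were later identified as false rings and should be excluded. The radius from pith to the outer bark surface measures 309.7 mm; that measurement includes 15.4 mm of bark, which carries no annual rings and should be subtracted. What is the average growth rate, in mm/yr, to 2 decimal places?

Adjusted count: 775 − 14 + 7 = 768 annual rings.
The growth record spans 309.7 − 15.4 = 294.3 mm.
294.3 mm over 768 years gives 294.3 / 768 ≈ 0.38 mm/yr.

0.38 mm/yr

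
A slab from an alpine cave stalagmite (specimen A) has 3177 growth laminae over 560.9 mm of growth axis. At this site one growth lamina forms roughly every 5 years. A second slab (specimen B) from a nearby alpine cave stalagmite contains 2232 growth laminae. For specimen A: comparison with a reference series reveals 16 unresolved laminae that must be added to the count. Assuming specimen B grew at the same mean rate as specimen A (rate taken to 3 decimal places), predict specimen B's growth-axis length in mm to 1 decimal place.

390.6 mm

Specimen A: true growth lamina count = 3177 + 16 = 3193.
Specimen A: 3193 growth laminae at 5 years each span 3193 × 5 = 15965 years.
A: Mean rate = 560.9 mm / 15965 years ≈ 0.035 mm/year.
Specimen B: 2232 growth laminae at 5 years each span 2232 × 5 = 11160 years. Length of B = 0.035 × 11160 = 390.6 mm.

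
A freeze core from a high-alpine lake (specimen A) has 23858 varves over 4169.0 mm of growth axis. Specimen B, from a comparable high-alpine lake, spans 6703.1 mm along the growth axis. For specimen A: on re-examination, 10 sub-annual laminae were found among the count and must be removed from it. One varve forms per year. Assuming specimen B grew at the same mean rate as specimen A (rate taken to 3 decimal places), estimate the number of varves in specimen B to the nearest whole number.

Specimen A: after corrections the count is 23858 − 10 = 23848 varves.
A: Mean rate = 4169.0 mm / 23848 years ≈ 0.175 mm/year.
Specimen B: 6703.1 mm / 0.175 mm per year = 38303.43 years ≈ 38303 varves.

38303 varves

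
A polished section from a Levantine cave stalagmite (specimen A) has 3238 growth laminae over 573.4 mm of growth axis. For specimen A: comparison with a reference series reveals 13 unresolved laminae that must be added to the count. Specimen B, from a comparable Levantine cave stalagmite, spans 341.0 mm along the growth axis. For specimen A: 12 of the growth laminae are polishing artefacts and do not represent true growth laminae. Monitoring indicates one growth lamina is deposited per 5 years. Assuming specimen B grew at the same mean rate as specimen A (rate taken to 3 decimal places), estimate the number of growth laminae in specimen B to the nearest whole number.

1949 growth laminae

Specimen A: adjusted count: 3238 − 12 + 13 = 3239 growth laminae.
Specimen A: multiplying by 5 years per growth lamina: 3239 × 5 = 16195 years.
A: 573.4 mm over 16195 years gives 573.4 / 16195 ≈ 0.035 mm/year.
B spans 341.0 / 0.035 = 9742.86 years; at 5 years per growth lamina that is 9742.86 / 5 ≈ 1949 growth laminae.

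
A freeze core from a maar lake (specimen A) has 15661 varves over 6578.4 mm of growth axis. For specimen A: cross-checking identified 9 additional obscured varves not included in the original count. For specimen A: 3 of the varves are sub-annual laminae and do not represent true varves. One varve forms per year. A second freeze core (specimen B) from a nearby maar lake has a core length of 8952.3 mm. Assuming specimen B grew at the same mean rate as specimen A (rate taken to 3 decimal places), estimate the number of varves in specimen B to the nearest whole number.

21315 varves

Specimen A: correcting the raw count gives 15661 − 3 + 9 = 15667 true varves.
A: 6578.4 mm over 15667 years gives 6578.4 / 15667 ≈ 0.420 mm/year.
B spans 8952.3 / 0.420 = 21315.00 years ≈ 21315 varves.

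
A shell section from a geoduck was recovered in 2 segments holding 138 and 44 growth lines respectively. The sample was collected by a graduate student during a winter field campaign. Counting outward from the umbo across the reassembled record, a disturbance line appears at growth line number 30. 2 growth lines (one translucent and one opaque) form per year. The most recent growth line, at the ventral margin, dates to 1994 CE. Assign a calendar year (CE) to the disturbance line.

Total growth lines = 138 + 44 = 182.
Between growth line 30 and the ventral margin there are 182 − 30 = 152 growth lines.
Dividing by 2 growth lines per year: 152 / 2 = 76 years.
1994 − 76 = 1918 CE.

1918 CE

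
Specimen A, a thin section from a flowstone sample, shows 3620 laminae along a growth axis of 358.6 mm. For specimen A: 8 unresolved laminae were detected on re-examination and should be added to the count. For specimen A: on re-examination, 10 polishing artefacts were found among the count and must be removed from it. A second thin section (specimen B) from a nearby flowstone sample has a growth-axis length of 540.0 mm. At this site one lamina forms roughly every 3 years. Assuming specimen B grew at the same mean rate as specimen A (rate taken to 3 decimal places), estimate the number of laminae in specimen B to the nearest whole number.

Specimen A: true lamina count = 3620 − 10 + 8 = 3618.
Specimen A: 3618 laminae at 3 years each span 3618 × 3 = 10854 years.
A: Extension rate ≈ 358.6 / 10854 = 0.033 mm per year.
For B, 540.0 / 0.033 = 16363.64 years; at 3 years per lamina that is 16363.64 / 3 ≈ 5455 laminae.

5455 laminae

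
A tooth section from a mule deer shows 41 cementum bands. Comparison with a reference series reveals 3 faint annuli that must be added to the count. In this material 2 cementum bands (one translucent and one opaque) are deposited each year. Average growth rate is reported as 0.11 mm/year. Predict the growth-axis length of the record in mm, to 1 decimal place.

2.4 mm

Adjusted count: 41 + 3 = 44 cementum bands.
Dividing by 2 cementum bands per year: 44 / 2 = 22 years.
22 years at 0.11 mm/year gives 0.11 × 22 = 2.4 mm.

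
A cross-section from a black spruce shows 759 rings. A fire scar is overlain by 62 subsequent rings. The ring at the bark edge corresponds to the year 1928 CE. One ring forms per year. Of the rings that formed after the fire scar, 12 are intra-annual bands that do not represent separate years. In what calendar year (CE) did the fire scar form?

1878 CE

62 rings formed after the fire scar.
62 − 12 false = 50 true rings after the fire scar.
Counting back 50 years from 1928 CE places the fire scar in 1928 − 50 = 1878 CE.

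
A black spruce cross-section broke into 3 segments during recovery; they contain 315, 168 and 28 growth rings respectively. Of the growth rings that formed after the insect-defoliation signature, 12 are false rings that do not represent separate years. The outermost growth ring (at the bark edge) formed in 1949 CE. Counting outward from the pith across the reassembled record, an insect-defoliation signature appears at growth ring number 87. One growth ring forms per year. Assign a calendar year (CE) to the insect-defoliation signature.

1537 CE

Total growth rings = 315 + 168 + 28 = 511.
511 − 87 = 424 growth rings lie beyond the insect-defoliation signature toward the bark edge.
Excluding 12 false growth rings: 424 − 12 = 412.
Counting back 412 years from 1949 CE places the insect-defoliation signature in 1949 − 412 = 1537 CE.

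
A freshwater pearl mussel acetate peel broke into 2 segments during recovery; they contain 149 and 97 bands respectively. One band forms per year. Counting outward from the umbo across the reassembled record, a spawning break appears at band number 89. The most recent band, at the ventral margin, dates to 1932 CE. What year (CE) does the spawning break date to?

1775 CE

Total bands = 149 + 97 = 246.
Between band 89 and the ventral margin there are 246 − 89 = 157 bands.
Counting back 157 years from 1932 CE places the spawning break in 1932 − 157 = 1775 CE.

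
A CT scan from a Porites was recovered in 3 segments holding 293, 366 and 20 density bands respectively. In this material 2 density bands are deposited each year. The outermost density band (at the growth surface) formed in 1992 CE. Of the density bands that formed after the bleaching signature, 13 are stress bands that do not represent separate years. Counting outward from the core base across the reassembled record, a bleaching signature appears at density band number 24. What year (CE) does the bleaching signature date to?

Total density bands = 293 + 366 + 20 = 679.
679 − 24 = 655 density bands lie beyond the bleaching signature toward the growth surface.
Removing the 13 false density bands leaves 655 − 13 = 642 true density bands beyond the bleaching signature.
642 density bands at 2 per year is 642 / 2 = 321 years.
1992 − 321 = 1671 CE.

1671 CE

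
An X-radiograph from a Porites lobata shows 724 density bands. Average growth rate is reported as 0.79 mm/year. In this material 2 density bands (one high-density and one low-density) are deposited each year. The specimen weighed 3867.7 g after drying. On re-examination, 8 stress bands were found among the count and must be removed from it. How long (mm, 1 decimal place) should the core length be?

282.8 mm

Adjusted count: 724 − 8 = 716 density bands.
716 density bands at 2 per year is 716 / 2 = 358 years.
Length ≈ 0.79 × 358 = 282.8 mm.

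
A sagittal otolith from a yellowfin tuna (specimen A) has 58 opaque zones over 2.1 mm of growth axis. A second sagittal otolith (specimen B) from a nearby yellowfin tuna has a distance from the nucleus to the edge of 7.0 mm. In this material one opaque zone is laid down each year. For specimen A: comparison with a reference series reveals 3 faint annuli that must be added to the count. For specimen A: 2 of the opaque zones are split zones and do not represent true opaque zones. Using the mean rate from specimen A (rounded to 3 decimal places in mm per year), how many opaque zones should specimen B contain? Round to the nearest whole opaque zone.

Specimen A: after corrections the count is 58 − 2 + 3 = 59 opaque zones.
A: Mean rate = 2.1 mm / 59 years ≈ 0.036 mm per year.
B spans 7.0 / 0.036 = 194.44 years ≈ 194 opaque zones.

194 opaque zones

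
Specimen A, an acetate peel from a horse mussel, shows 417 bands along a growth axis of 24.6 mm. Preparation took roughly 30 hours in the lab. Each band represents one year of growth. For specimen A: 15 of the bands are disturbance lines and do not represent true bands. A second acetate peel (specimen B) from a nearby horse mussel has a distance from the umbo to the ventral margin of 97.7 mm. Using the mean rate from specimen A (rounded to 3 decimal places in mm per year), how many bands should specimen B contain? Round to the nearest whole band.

Specimen A: true band count = 417 − 15 = 402.
A: Mean rate = 24.6 mm / 402 years ≈ 0.061 mm/yr.
B spans 97.7 / 0.061 = 1601.64 years ≈ 1602 bands.

1602 bands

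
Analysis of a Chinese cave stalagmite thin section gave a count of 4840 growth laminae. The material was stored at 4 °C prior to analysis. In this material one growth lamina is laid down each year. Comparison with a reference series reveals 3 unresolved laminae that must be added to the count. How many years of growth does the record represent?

4843 yr

True growth lamina count = 4840 + 3 = 4843.
At one growth lamina per year, that is 4843 years.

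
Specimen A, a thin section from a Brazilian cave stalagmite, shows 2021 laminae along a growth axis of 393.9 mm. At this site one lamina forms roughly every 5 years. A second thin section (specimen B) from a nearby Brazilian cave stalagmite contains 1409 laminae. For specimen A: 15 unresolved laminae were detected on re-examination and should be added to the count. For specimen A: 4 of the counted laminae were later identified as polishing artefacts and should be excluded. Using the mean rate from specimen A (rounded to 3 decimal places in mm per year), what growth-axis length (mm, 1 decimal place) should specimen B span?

Specimen A: after corrections the count is 2021 − 4 + 15 = 2032 laminae.
Specimen A: 2032 laminae at 5 years each span 2032 × 5 = 10160 years.
A: Mean rate = 393.9 mm / 10160 years ≈ 0.039 mm/year.
Specimen B: 1409 laminae at 5 years each span 1409 × 5 = 7045 years. Length of B = 0.039 × 7045 = 274.8 mm.

274.8 mm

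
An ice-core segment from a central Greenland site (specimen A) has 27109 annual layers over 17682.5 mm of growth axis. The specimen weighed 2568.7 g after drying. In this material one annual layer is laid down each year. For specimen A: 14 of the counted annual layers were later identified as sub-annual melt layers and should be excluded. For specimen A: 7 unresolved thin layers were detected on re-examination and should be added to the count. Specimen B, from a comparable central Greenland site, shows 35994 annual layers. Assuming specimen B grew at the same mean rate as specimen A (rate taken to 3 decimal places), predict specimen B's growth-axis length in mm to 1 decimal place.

23468.1 mm

Specimen A: adjusted count: 27109 − 14 + 7 = 27102 annual layers.
A: Extension rate ≈ 17682.5 / 27102 = 0.652 mm/year.
For B, 0.652 mm/year × 35994 years = 23468.1 mm.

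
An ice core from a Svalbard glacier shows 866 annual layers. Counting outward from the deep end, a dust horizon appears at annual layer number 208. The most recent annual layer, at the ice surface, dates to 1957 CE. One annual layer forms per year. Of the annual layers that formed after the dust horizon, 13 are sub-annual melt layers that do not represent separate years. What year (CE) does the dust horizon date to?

1312 CE

Between annual layer 208 and the ice surface there are 866 − 208 = 658 annual layers.
Removing the 13 false annual layers leaves 658 − 13 = 645 true annual layers beyond the dust horizon.
Counting back 645 years from 1957 CE places the dust horizon in 1957 − 645 = 1312 CE.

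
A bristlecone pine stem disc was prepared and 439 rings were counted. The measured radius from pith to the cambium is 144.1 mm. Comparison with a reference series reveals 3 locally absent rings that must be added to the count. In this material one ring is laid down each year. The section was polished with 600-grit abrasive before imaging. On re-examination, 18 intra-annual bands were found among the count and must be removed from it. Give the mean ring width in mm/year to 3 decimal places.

True ring count = 439 − 18 + 3 = 424.
144.1 mm over 424 years gives 144.1 / 424 ≈ 0.340 mm/year.

0.340 mm/year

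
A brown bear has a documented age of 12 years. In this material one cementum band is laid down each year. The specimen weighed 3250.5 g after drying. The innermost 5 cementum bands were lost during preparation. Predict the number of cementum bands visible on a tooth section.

7 cementum bands

At one cementum band per year, 12 years correspond to 12 cementum bands.
Less the 5 uncaptured cementum bands: 12 − 5 = 7.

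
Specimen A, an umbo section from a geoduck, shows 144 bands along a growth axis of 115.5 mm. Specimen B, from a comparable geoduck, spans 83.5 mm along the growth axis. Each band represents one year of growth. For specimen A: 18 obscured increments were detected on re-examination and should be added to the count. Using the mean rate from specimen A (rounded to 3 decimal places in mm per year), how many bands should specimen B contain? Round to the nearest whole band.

117 bands

Specimen A: after corrections the count is 144 + 18 = 162 bands.
A: Mean rate = 115.5 mm / 162 years ≈ 0.713 mm per year.
B spans 83.5 / 0.713 = 117.11 years ≈ 117 bands.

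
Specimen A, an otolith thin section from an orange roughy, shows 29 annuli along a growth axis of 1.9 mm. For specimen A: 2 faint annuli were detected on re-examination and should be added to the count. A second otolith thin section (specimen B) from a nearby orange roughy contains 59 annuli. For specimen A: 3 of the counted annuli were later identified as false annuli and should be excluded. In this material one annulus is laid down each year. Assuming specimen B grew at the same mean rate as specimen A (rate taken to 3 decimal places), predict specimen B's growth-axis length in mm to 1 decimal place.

4.0 mm

Specimen A: after corrections the count is 29 − 3 + 2 = 28 annuli.
A: Mean rate = 1.9 mm / 28 years ≈ 0.068 mm/yr.
Length of B = 0.068 × 59 = 4.0 mm.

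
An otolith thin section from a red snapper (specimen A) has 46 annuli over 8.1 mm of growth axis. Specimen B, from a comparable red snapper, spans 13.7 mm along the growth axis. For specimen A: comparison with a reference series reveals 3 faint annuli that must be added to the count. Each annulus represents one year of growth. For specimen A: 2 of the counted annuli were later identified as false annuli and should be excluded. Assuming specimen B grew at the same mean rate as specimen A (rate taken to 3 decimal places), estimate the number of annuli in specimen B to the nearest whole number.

Specimen A: adjusted count: 46 − 2 + 3 = 47 annuli.
A: 8.1 mm over 47 years gives 8.1 / 47 ≈ 0.172 mm/year.
Specimen B: 13.7 mm / 0.172 mm per year = 79.65 years ≈ 80 annuli.

80 annuli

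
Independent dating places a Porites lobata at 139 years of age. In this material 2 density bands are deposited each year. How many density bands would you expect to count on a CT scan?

Expected density bands: 139 × 2 = 278.
So 278 density bands should be present.

278 density bands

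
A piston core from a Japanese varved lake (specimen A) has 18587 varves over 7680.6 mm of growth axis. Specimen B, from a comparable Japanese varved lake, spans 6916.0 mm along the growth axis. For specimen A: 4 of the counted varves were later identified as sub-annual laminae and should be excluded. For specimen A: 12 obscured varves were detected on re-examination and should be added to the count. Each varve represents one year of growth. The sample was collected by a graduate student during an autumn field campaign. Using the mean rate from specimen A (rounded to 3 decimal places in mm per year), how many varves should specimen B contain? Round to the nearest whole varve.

16746 varves

Specimen A: after corrections the count is 18587 − 4 + 12 = 18595 varves.
A: 7680.6 mm over 18595 years gives 7680.6 / 18595 ≈ 0.413 mm/year.
Specimen B: 6916.0 mm / 0.413 mm per year = 16745.76 years ≈ 16746 varves.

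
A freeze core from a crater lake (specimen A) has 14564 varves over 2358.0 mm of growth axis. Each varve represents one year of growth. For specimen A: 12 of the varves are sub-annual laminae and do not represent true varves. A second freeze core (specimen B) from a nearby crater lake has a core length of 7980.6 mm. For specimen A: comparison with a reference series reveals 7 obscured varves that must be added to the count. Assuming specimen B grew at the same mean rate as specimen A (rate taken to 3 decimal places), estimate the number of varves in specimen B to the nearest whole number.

49263 varves

Specimen A: after corrections the count is 14564 − 12 + 7 = 14559 varves.
A: 2358.0 mm over 14559 years gives 2358.0 / 14559 ≈ 0.162 mm per year.
B spans 7980.6 / 0.162 = 49262.96 years ≈ 49263 varves.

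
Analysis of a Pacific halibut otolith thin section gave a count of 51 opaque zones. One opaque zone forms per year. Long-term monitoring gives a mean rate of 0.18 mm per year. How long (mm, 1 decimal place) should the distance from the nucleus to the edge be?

51 years of growth are recorded.
51 years at 0.18 mm/year gives 0.18 × 51 = 9.2 mm.

9.2 mm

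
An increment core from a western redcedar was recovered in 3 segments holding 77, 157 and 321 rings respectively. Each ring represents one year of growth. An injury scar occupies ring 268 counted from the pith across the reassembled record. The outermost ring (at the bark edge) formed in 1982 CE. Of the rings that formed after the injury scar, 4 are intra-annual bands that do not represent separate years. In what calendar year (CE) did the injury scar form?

1699 CE

Total rings = 77 + 157 + 321 = 555.
555 − 268 = 287 rings lie beyond the injury scar toward the bark edge.
Excluding 4 false rings: 287 − 4 = 283.
The ring at the bark edge is 1982 CE, so the injury scar dates to 1982 − 283 = 1699 CE.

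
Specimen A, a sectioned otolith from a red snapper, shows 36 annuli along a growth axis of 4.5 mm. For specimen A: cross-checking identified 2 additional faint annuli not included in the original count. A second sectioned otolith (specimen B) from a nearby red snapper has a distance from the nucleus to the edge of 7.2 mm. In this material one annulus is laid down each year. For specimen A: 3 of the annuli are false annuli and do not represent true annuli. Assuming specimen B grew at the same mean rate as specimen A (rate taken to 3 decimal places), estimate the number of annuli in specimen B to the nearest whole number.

56 annuli

Specimen A: after corrections the count is 36 − 3 + 2 = 35 annuli.
A: 4.5 mm over 35 years gives 4.5 / 35 ≈ 0.129 mm/year.
B spans 7.2 / 0.129 = 55.81 years ≈ 56 annuli.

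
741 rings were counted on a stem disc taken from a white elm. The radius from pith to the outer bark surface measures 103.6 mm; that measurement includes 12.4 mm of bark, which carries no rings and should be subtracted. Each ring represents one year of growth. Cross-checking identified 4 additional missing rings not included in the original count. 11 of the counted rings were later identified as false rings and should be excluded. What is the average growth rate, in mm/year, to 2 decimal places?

0.12 mm/year

True ring count = 741 − 11 + 4 = 734.
The growth record spans 103.6 − 12.4 = 91.2 mm.
Extension rate ≈ 91.2 / 734 = 0.12 mm/year.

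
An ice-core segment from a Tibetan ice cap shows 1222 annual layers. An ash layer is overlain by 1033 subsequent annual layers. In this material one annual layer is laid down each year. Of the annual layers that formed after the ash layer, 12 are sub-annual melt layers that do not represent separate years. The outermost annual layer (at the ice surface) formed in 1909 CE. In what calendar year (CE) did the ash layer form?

888 CE

There are 1033 annual layers younger than the ash layer.
Removing the 12 false annual layers leaves 1033 − 12 = 1021 true annual layers beyond the ash layer.
1909 − 1021 = 888 CE.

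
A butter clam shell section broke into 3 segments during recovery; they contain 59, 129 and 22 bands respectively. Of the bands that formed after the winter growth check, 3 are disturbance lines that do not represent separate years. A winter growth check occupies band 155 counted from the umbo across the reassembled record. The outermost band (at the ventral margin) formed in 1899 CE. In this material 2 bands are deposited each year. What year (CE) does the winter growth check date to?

1873 CE

Total bands = 59 + 129 + 22 = 210.
Between band 155 and the ventral margin there are 210 − 155 = 55 bands.
55 − 3 false = 52 true bands after the winter growth check.
Dividing by 2 bands per year: 52 / 2 = 26 years.
1899 − 26 = 1873 CE.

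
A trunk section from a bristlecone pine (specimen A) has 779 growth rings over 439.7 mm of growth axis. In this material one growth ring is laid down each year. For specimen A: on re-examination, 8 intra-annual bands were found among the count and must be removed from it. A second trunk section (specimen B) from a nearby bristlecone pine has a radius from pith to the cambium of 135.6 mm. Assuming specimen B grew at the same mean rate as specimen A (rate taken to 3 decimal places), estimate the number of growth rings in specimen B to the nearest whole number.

Specimen A: true growth ring count = 779 − 8 = 771.
A: 439.7 mm over 771 years gives 439.7 / 771 ≈ 0.570 mm per year.
B spans 135.6 / 0.570 = 237.89 years ≈ 238 growth rings.

238 growth rings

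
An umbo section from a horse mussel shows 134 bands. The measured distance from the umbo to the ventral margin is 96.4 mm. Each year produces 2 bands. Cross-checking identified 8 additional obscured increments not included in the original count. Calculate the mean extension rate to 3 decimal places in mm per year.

True band count = 134 + 8 = 142.
With 2 bands per year, 142 / 2 = 71 years.
96.4 mm over 71 years gives 96.4 / 71 ≈ 1.358 mm per year.

1.358 mm per year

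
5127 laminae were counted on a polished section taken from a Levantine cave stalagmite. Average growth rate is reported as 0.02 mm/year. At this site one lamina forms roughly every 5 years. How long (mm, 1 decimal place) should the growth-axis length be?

512.7 mm

5127 laminae at 5 years each span 5127 × 5 = 25635 years.
Predicted length = 0.02 mm/year × 25635 years = 512.7 mm.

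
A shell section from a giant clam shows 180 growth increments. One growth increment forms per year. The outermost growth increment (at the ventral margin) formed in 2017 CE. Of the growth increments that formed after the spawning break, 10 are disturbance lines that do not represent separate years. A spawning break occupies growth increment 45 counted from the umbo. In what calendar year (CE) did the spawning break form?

1892 CE

180 − 45 = 135 growth increments lie beyond the spawning break toward the ventral margin.
Excluding 10 false growth increments: 135 − 10 = 125.
2017 − 125 = 1892 CE.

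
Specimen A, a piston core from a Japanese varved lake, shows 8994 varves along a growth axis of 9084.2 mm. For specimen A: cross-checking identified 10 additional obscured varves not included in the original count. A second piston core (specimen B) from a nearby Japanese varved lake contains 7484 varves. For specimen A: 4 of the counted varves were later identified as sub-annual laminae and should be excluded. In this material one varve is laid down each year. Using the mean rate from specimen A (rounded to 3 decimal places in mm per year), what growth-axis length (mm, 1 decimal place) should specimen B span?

7551.4 mm

Specimen A: correcting the raw count gives 8994 − 4 + 10 = 9000 true varves.
A: Extension rate ≈ 9084.2 / 9000 = 1.009 mm/yr.
B's length ≈ 1.009 × 7484 = 7551.4 mm.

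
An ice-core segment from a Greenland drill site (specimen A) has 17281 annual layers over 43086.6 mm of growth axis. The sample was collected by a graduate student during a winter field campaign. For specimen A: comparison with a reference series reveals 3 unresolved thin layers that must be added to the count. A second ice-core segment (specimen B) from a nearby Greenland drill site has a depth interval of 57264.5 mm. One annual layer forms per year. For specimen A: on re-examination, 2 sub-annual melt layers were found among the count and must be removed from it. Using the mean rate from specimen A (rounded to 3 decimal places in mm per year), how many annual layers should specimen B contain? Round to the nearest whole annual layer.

Specimen A: after corrections the count is 17281 − 2 + 3 = 17282 annual layers.
A: Extension rate ≈ 43086.6 / 17282 = 2.493 mm/year.
B spans 57264.5 / 2.493 = 22970.12 years ≈ 22970 annual layers.

22970 annual layers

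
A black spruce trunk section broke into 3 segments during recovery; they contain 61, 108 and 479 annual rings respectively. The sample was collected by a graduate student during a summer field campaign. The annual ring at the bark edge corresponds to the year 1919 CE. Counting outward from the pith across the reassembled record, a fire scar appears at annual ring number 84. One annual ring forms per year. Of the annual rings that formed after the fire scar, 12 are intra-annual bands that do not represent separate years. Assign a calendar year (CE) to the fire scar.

Total annual rings = 61 + 108 + 479 = 648.
The fire scar sits at annual ring 84 from the pith, so 648 − 84 = 564 annual rings formed after it.
Removing the 12 false annual rings leaves 564 − 12 = 552 true annual rings beyond the fire scar.
The annual ring at the bark edge is 1919 CE, so the fire scar dates to 1919 − 552 = 1367 CE.

1367 CE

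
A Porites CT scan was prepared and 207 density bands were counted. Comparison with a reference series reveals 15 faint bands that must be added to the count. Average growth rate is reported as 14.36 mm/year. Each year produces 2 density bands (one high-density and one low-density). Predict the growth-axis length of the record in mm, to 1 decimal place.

1594.0 mm

After corrections the count is 207 + 15 = 222 density bands.
222 density bands at 2 per year is 222 / 2 = 111 years.
Predicted length = 14.36 mm/year × 111 years = 1594.0 mm.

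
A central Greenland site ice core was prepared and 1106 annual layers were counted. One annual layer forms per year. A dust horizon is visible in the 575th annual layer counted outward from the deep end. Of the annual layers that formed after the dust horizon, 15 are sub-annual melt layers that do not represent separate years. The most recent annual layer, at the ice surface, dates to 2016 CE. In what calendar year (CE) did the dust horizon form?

The dust horizon sits at annual layer 575 from the deep end, so 1106 − 575 = 531 annual layers formed after it.
Excluding 15 false annual layers: 531 − 15 = 516.
Counting back 516 years from 2016 CE places the dust horizon in 2016 − 516 = 1500 CE.

1500 CE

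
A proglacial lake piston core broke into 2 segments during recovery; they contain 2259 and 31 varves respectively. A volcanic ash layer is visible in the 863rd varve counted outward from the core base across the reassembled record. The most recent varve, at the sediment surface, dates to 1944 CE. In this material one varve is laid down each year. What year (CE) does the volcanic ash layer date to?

517 CE

Total varves = 2259 + 31 = 2290.
The volcanic ash layer sits at varve 863 from the core base, so 2290 − 863 = 1427 varves formed after it.
The varve at the sediment surface is 1944 CE, so the volcanic ash layer dates to 1944 − 1427 = 517 CE.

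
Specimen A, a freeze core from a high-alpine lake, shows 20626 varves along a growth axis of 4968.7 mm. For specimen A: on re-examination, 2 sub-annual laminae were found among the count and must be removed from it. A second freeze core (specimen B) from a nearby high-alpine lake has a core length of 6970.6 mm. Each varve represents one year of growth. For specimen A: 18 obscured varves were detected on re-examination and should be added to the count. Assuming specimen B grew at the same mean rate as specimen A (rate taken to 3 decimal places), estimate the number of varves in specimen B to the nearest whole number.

28924 varves

Specimen A: adjusted count: 20626 − 2 + 18 = 20642 varves.
A: Mean rate = 4968.7 mm / 20642 years ≈ 0.241 mm/year.
For B, 6970.6 / 0.241 = 28923.65 years ≈ 28924 varves.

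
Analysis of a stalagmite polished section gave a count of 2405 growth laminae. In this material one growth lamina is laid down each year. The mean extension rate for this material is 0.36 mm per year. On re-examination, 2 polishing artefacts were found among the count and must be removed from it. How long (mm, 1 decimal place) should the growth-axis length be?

True growth lamina count = 2405 − 2 = 2403.
2403 years at 0.36 mm/year gives 0.36 × 2403 = 865.1 mm.

865.1 mm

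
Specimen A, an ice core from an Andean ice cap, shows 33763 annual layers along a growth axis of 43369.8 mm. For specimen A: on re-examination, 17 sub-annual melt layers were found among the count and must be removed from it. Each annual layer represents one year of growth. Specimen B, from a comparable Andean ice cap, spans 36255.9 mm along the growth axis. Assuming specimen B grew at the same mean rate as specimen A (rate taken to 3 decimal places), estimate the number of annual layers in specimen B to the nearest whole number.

28215 annual layers

Specimen A: correcting the raw count gives 33763 − 17 = 33746 true annual layers.
A: Extension rate ≈ 43369.8 / 33746 = 1.285 mm/year.
For B, 36255.9 / 1.285 = 28214.71 years ≈ 28215 annual layers.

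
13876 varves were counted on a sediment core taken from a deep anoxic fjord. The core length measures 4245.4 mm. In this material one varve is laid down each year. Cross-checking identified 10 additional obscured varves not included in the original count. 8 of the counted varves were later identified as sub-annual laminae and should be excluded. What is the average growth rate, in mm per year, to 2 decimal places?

0.31 mm per year

After corrections the count is 13876 − 8 + 10 = 13878 varves.
Extension rate ≈ 4245.4 / 13878 = 0.31 mm per year.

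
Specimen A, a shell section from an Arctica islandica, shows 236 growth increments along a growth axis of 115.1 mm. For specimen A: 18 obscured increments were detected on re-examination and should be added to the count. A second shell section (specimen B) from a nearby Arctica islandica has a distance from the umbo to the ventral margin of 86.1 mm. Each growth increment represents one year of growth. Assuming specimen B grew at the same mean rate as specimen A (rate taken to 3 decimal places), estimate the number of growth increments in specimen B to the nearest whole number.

190 growth increments

Specimen A: true growth increment count = 236 + 18 = 254.
A: 115.1 mm over 254 years gives 115.1 / 254 ≈ 0.453 mm/yr.
Specimen B: 86.1 mm / 0.453 mm per year = 190.07 years ≈ 190 growth increments.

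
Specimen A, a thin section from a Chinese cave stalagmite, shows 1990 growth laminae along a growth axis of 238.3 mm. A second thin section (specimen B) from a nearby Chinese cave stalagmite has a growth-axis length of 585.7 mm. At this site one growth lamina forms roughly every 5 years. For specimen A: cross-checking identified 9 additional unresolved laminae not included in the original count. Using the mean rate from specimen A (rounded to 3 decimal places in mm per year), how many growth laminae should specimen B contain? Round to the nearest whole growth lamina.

Specimen A: adjusted count: 1990 + 9 = 1999 growth laminae.
Specimen A: multiplying by 5 years per growth lamina: 1999 × 5 = 9995 years.
A: 238.3 mm over 9995 years gives 238.3 / 9995 ≈ 0.024 mm/yr.
Specimen B: 585.7 mm / 0.024 mm per year = 24404.17 years; at 5 years per growth lamina that is 24404.17 / 5 ≈ 4881 growth laminae.

4881 growth laminae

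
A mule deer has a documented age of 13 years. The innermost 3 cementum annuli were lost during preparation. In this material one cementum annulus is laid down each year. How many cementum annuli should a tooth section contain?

One cementum annulus per year gives 13 cementum annuli over 13 years.
13 − 3 missed = 10 cementum annuli expected in the prepared section.

10 cementum annuli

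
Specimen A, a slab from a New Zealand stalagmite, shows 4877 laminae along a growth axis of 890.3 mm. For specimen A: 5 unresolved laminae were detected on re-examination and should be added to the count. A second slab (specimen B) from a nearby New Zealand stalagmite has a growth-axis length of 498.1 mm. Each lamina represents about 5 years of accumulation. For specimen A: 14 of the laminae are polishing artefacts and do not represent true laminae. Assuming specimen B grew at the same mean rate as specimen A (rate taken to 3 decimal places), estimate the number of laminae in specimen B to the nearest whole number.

2692 laminae

Specimen A: adjusted count: 4877 − 14 + 5 = 4868 laminae.
Specimen A: at 5 years per lamina, 4868 × 5 = 24340 years.
A: 890.3 mm over 24340 years gives 890.3 / 24340 ≈ 0.037 mm/year.
For B, 498.1 / 0.037 = 13462.16 years; at 5 years per lamina that is 13462.16 / 5 ≈ 2692 laminae.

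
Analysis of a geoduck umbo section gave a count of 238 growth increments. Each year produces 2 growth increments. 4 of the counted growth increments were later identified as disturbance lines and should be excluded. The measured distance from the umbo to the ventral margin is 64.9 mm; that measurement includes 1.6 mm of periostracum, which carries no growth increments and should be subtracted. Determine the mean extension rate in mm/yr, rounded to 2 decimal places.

0.54 mm/yr

Correcting the raw count gives 238 − 4 = 234 true growth increments.
234 growth increments at 2 per year is 234 / 2 = 117 years.
Net length = 64.9 − 1.6 = 63.3 mm.
Mean rate = 63.3 mm / 117 years ≈ 0.54 mm/yr.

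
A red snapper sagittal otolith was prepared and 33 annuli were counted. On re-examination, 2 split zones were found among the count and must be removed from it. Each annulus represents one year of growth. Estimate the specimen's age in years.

31 years

Adjusted count: 33 − 2 = 31 annuli.
One annulus per year makes the duration 31 years.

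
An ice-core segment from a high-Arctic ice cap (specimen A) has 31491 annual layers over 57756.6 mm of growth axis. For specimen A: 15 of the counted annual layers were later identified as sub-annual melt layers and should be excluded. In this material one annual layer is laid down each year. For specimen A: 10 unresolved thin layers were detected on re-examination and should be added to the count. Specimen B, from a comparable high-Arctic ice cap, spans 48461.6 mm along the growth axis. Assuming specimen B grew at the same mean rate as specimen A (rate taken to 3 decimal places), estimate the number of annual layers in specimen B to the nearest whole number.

26424 annual layers

Specimen A: adjusted count: 31491 − 15 + 10 = 31486 annual layers.
A: Extension rate ≈ 57756.6 / 31486 = 1.834 mm/year.
Specimen B: 48461.6 mm / 1.834 mm per year = 26423.99 years ≈ 26424 annual layers.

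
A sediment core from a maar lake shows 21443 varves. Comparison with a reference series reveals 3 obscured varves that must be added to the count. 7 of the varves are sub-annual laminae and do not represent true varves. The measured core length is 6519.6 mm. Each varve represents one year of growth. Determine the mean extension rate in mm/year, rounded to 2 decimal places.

0.30 mm/year

Correcting the raw count gives 21443 − 7 + 3 = 21439 true varves.
Mean rate = 6519.6 mm / 21439 years ≈ 0.30 mm/year.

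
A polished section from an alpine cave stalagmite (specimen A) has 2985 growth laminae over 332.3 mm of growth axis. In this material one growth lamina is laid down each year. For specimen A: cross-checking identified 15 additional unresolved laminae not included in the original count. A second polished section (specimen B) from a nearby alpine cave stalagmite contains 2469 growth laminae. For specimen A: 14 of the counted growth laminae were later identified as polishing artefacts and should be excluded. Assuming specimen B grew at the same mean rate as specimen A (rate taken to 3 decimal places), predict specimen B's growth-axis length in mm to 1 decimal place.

Specimen A: adjusted count: 2985 − 14 + 15 = 2986 growth laminae.
A: Extension rate ≈ 332.3 / 2986 = 0.111 mm/year.
For B, 0.111 mm/year × 2469 years = 274.1 mm.

274.1 mm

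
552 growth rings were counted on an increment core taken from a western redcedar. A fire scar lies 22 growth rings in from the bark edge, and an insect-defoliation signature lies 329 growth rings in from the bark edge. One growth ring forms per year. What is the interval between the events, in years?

The two markers are separated by 329 − 22 = 307 growth rings.
One growth ring per year makes the interval 307 years.

307 yr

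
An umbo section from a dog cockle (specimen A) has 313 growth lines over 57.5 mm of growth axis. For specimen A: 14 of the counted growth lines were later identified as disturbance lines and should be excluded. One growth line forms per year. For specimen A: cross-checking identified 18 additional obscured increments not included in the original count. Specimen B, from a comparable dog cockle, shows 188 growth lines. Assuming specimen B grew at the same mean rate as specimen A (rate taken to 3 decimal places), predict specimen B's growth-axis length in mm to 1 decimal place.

34.0 mm

Specimen A: adjusted count: 313 − 14 + 18 = 317 growth lines.
A: 57.5 mm over 317 years gives 57.5 / 317 ≈ 0.181 mm per year.
For B, 0.181 mm/year × 188 years = 34.0 mm.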